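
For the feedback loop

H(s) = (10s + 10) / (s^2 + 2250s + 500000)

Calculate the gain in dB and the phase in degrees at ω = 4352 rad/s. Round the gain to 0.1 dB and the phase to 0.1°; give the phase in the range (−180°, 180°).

Substitute s = j4352:
Numerator: 10(j4352) + 10 = 10 + j43520
Denominator: (j4352)^2 + 2250(j4352) + 500000 = -18439904 + j9792000
|N| = √(10² + 43520²) ≈ 43520, ∠N ≈ 89.99°
|D| = √(18439904² + 9792000²) ≈ 2.0879e+07, ∠D ≈ 152.03°
|H| = 43520 / 2.0879e+07 ≈ 0.0020844
Gain = 20 log₁₀(0.0020844) ≈ -53.62 dB
∠H = 89.99° − 152.03° = -62.04°

-53.6 dB, -62.0°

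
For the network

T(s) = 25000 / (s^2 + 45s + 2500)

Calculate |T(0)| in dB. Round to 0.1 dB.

20.0 dB

T(0) = 25000 / 2500 = 10
20 log₁₀(10) ≈ 20.00 dB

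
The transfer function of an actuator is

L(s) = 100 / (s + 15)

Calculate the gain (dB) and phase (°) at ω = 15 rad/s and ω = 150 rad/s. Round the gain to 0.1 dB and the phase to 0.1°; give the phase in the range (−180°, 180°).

Substitute s = j15:
Numerator: 100 = 100 + j0
Denominator: (j15) + 15 = 15 + j15
|N| = √(100² + 0²) ≈ 100, ∠N ≈ 0.00°
|D| = √(15² + 15²) ≈ 21.213, ∠D ≈ 45.00°
|L| = 100 / 21.213 ≈ 4.7141
Gain = 20 log₁₀(4.7141) ≈ 13.47 dB
∠L = 0.00° − 45.00° = -45.00°

Substitute s = j150:
Numerator: 100 = 100 + j0
Denominator: (j150) + 15 = 15 + j150
|N| = √(100² + 0²) ≈ 100, ∠N ≈ 0.00°
|D| = √(15² + 150²) ≈ 150.75, ∠D ≈ 84.29°
|L| = 100 / 150.75 ≈ 0.66335
Gain = 20 log₁₀(0.66335) ≈ -3.57 dB
∠L = 0.00° − 84.29° = -84.29°

ω = 15: 13.5 dB, -45.0°; ω = 150: -3.6 dB, -84.3°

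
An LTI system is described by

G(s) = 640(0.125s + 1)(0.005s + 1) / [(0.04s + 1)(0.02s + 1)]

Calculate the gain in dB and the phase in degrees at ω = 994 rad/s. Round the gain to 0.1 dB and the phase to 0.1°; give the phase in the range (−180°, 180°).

54.1 dB, -7.5°

At ω = 994 rad/s:
zero (1 + j994·0.125) = 1 + j124.25 → |·| ≈ 124.25, ∠ ≈ 89.54°
zero (1 + j994·0.005) = 1 + j4.97 → |·| ≈ 5.0696, ∠ ≈ 78.62°
pole (1 + j994·0.04) = 1 + j39.76 → |·| ≈ 39.773, ∠ ≈ 88.56°
pole (1 + j994·0.02) = 1 + j19.88 → |·| ≈ 19.905, ∠ ≈ 87.12°
|G| = 640 · 124.25 · 5.0696 / (39.773 · 19.905) ≈ 509.21
Gain = 20 log₁₀(509.21) ≈ 54.14 dB
∠G = (89.54° + 78.62°) − (88.56° + 87.12°) = -7.52°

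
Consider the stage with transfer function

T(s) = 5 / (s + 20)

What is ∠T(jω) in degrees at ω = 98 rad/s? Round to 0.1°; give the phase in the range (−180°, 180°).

-78.5°

Substitute s = j98:
Numerator: 5 = 5 + j0
Denominator: (j98) + 20 = 20 + j98
|N| = √(5² + 0²) ≈ 5, ∠N ≈ 0.00°
|D| = √(20² + 98²) ≈ 100.02, ∠D ≈ 78.47°
∠T = 0.00° − 78.47° = -78.47°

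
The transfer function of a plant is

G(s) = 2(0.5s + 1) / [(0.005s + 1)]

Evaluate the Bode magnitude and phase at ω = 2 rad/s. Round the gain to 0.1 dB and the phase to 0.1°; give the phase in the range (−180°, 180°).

At ω = 2 rad/s:
zero (1 + j2·0.5) = 1 + j1 → |·| ≈ 1.4142, ∠ ≈ 45.00°
pole (1 + j2·0.005) = 1 + j0.01 → |·| ≈ 1, ∠ ≈ 0.57°
|G| = 2 · 1.4142 / (1) ≈ 2.8284
Gain = 20 log₁₀(2.8284) ≈ 9.03 dB
∠G = (45.00°) − (0.57°) = 44.43°

9.0 dB, 44.4°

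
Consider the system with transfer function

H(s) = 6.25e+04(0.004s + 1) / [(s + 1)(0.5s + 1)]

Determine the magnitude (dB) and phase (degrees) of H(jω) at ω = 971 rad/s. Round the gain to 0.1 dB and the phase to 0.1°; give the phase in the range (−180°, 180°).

-5.5 dB, -104.3°

At ω = 971 rad/s:
zero (1 + j971·0.004) = 1 + j3.884 → |·| ≈ 4.0107, ∠ ≈ 75.56°
pole (1 + j971·1) = 1 + j971 → |·| ≈ 971, ∠ ≈ 89.94°
pole (1 + j971·0.5) = 1 + j485.5 → |·| ≈ 485.5, ∠ ≈ 89.88°
|H| = 6.25e+04 · 4.0107 / (971 · 485.5) ≈ 0.53173
Gain = 20 log₁₀(0.53173) ≈ -5.49 dB
∠H = (75.56°) − (89.94° + 89.88°) = -104.26°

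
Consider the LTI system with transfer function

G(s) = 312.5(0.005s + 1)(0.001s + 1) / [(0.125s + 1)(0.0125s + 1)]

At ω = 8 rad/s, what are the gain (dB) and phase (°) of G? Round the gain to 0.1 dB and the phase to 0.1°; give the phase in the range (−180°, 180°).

46.9 dB, -48.0°

At ω = 8 rad/s:
zero (1 + j8·0.005) = 1 + j0.04 → |·| ≈ 1.0008, ∠ ≈ 2.29°
zero (1 + j8·0.001) = 1 + j0.008 → |·| ≈ 1, ∠ ≈ 0.46°
pole (1 + j8·0.125) = 1 + j1 → |·| ≈ 1.4142, ∠ ≈ 45.00°
pole (1 + j8·0.0125) = 1 + j0.1 → |·| ≈ 1.005, ∠ ≈ 5.71°
|G| = 312.5 · 1.0008 · 1 / (1.4142 · 1.005) ≈ 220.05
Gain = 20 log₁₀(220.05) ≈ 46.85 dB
∠G = (2.29° + 0.46°) − (45.00° + 5.71°) = -47.96°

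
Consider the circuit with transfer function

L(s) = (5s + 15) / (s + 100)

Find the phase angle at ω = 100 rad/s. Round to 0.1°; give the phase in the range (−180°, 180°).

Substitute s = j100:
Numerator: 5(j100) + 15 = 15 + j500
Denominator: (j100) + 100 = 100 + j100
|N| = √(15² + 500²) ≈ 500.22, ∠N ≈ 88.28°
|D| = √(100² + 100²) ≈ 141.42, ∠D ≈ 45.00°
∠L = 88.28° − 45.00° = 43.28°

43.3°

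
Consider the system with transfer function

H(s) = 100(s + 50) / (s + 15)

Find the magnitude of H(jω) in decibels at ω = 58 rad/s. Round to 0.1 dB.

At s = jω = j58:
zero (s+50): 50 + j58 → |·| = √(50²+58²) = √5864 ≈ 76.577, ∠ = arctan(58/50) ≈ 49.24°
pole (s+15): 15 + j58 → |·| = √(15²+58²) = √3589 ≈ 59.908, ∠ = arctan(58/15) ≈ 75.50°
|H| = 100 · 76.577 / 59.908 ≈ 127.82
Gain = 20 log₁₀(127.82) ≈ 42.13 dB

42.1 dB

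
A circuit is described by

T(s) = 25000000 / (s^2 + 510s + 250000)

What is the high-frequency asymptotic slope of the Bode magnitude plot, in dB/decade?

-40 dB/decade

Each pole contributes −20 dB/decade at high frequency; each zero contributes +20 dB/decade.
Net: 0 zero(s) − 2 pole(s) → -40 dB/decade.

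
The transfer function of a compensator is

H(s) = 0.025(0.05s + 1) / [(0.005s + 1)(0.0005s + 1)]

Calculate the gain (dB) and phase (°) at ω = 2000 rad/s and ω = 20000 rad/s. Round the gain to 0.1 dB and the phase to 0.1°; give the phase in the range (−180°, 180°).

At ω = 2000 rad/s:
zero (1 + j2000·0.05) = 1 + j100 → |·| ≈ 100, ∠ ≈ 89.43°
pole (1 + j2000·0.005) = 1 + j10 → |·| ≈ 10.05, ∠ ≈ 84.29°
pole (1 + j2000·0.0005) = 1 + j1 → |·| ≈ 1.4142, ∠ ≈ 45.00°
|H| = 0.025 · 100 / (10.05 · 1.4142) ≈ 0.1759
Gain = 20 log₁₀(0.1759) ≈ -15.09 dB
∠H = (89.43°) − (84.29° + 45.00°) = -39.86°

At ω = 20000 rad/s:
zero (1 + j20000·0.05) = 1 + j1000 → |·| ≈ 1000, ∠ ≈ 89.94°
pole (1 + j20000·0.005) = 1 + j100 → |·| ≈ 100, ∠ ≈ 89.43°
pole (1 + j20000·0.0005) = 1 + j10 → |·| ≈ 10.05, ∠ ≈ 84.29°
|H| = 0.025 · 1000 / (100 · 10.05) ≈ 0.024876
Gain = 20 log₁₀(0.024876) ≈ -32.08 dB
∠H = (89.94°) − (89.43° + 84.29°) = -83.78°

ω = 2000: -15.1 dB, -39.9°; ω = 20000: -32.1 dB, -83.8°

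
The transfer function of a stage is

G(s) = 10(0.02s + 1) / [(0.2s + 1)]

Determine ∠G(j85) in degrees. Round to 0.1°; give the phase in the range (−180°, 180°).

At ω = 85 rad/s:
zero (1 + j85·0.02) = 1 + j1.7 → |·| ≈ 1.9723, ∠ ≈ 59.53°
pole (1 + j85·0.2) = 1 + j17 → |·| ≈ 17.029, ∠ ≈ 86.63°
∠G = (59.53°) − (86.63°) = -27.10°

-27.1°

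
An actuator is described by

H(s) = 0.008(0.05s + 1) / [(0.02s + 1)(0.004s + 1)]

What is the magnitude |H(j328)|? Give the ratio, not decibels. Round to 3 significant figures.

0.0120

At ω = 328 rad/s:
zero (1 + j328·0.05) = 1 + j16.4 → |·| ≈ 16.43, ∠ ≈ 86.51°
pole (1 + j328·0.02) = 1 + j6.56 → |·| ≈ 6.6358, ∠ ≈ 81.33°
pole (1 + j328·0.004) = 1 + j1.312 → |·| ≈ 1.6496, ∠ ≈ 52.69°
|H| = 0.008 · 16.43 / (6.6358 · 1.6496) ≈ 0.012008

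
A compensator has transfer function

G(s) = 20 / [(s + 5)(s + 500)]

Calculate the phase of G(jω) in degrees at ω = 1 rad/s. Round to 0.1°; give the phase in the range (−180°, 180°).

At s = jω = j1:
pole (s+5): 5 + j1 → |·| = √(5²+1²) = √26 ≈ 5.099, ∠ = arctan(1/5) ≈ 11.31°
pole (s+500): 500 + j1 → |·| = √(500²+1²) = √250001 ≈ 500, ∠ = arctan(1/500) ≈ 0.11°
∠G = 0.00° − 11.42° = -11.42°

-11.4°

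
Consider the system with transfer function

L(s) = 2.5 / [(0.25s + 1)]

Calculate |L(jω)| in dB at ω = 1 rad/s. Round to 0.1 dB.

7.7 dB

At ω = 1 rad/s:
pole (1 + j1·0.25) = 1 + j0.25 → |·| ≈ 1.0308, ∠ ≈ 14.04°
|L| = 2.5 · 1 / (1.0308) ≈ 2.4253
Gain = 20 log₁₀(2.4253) ≈ 7.70 dB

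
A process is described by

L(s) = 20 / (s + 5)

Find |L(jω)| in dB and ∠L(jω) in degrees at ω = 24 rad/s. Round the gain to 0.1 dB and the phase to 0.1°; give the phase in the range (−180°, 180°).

-1.8 dB, -78.2°

Substitute s = j24:
Numerator: 20 = 20 + j0
Denominator: (j24) + 5 = 5 + j24
|N| = √(20² + 0²) ≈ 20, ∠N ≈ 0.00°
|D| = √(5² + 24²) ≈ 24.515, ∠D ≈ 78.23°
|L| = 20 / 24.515 ≈ 0.81583
Gain = 20 log₁₀(0.81583) ≈ -1.77 dB
∠L = 0.00° − 78.23° = -78.23°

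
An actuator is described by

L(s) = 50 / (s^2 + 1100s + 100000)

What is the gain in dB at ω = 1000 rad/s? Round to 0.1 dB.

-89.1 dB

Substitute s = j1000:
Numerator: 50 = 50 + j0
Denominator: (j1000)^2 + 1100(j1000) + 100000 = -900000 + j1100000
|N| = √(50² + 0²) ≈ 50, ∠N ≈ 0.00°
|D| = √(900000² + 1100000²) ≈ 1.4213e+06, ∠D ≈ 129.29°
|L| = 50 / 1.4213e+06 ≈ 3.5179e-05
Gain = 20 log₁₀(3.5179e-05) ≈ -89.07 dB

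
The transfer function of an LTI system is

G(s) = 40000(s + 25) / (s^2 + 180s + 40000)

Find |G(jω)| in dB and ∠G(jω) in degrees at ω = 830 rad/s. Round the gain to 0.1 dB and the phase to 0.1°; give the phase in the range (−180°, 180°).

At s = jω = j830:
zero (s+25): 25 + j830 → |·| = √(25²+830²) = √689525 ≈ 830.38, ∠ = arctan(830/25) ≈ 88.27°
quadratic: (j830)² + 180·j830 + 40000 = -648900 + j149400 → |·| ≈ 6.6588e+05, ∠ ≈ 167.03°
|G| = 40000 · 830.38 / 6.6588e+05 ≈ 49.882
Gain = 20 log₁₀(49.882) ≈ 33.96 dB
∠G = 88.27° − 167.03° = -78.76°

34.0 dB, -78.8°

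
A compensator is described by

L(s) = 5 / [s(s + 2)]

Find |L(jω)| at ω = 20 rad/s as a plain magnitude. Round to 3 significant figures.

0.0124

At s = jω = j20:
pole (s+2): 2 + j20 → |·| = √(2²+20²) = √404 ≈ 20.1, ∠ = arctan(20/2) ≈ 84.29°
pole at origin: |s| = 20, ∠ = 90.00° (in denominator)
|L| = 5 / 402 ≈ 0.012438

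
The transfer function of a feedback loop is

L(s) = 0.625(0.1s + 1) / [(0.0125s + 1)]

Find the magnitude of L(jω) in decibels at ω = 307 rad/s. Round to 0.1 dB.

At ω = 307 rad/s:
zero (1 + j307·0.1) = 1 + j30.7 → |·| ≈ 30.716, ∠ ≈ 88.13°
pole (1 + j307·0.0125) = 1 + j3.8375 → |·| ≈ 3.9657, ∠ ≈ 75.39°
|L| = 0.625 · 30.716 / (3.9657) ≈ 4.8409
Gain = 20 log₁₀(4.8409) ≈ 13.70 dB

13.7 dB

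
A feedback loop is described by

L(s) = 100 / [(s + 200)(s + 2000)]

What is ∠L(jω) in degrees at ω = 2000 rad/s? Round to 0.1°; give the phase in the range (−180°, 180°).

At s = jω = j2000:
pole (s+200): 200 + j2000 → |·| = √(200²+2000²) = √4040000 ≈ 2010, ∠ = arctan(2000/200) ≈ 84.29°
pole (s+2000): 2000 + j2000 → |·| = √(2000²+2000²) = √8000000 ≈ 2828.4, ∠ = arctan(2000/2000) ≈ 45.00°
∠L = 0.00° − 129.29° = -129.29°

-129.3°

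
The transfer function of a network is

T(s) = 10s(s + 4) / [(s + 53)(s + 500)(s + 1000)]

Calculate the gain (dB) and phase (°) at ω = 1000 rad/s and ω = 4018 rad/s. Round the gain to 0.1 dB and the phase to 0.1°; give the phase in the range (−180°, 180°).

At s = jω = j1000:
zero (s+4): 4 + j1000 → |·| = √(4²+1000²) = √1000016 ≈ 1000, ∠ = arctan(1000/4) ≈ 89.77°
zero at origin: s = j1000 → |·| = 1000, ∠ = 90.00°
pole (s+53): 53 + j1000 → |·| = √(53²+1000²) = √1002809 ≈ 1001.4, ∠ = arctan(1000/53) ≈ 86.97°
pole (s+500): 500 + j1000 → |·| = √(500²+1000²) = √1250000 ≈ 1118, ∠ = arctan(1000/500) ≈ 63.43°
pole (s+1000): 1000 + j1000 → |·| = √(1000²+1000²) = √2000000 ≈ 1414.2, ∠ = arctan(1000/1000) ≈ 45.00°
|T| = 10 · 1e+06 / 1.5833e+09 ≈ 0.0063159
Gain = 20 log₁₀(0.0063159) ≈ -43.99 dB
∠T = 179.77° − 195.40° = -15.63°

At s = jω = j4018:
zero (s+4): 4 + j4018 → |·| = √(4²+4018²) = √16144340 ≈ 4018, ∠ = arctan(4018/4) ≈ 89.94°
zero at origin: s = j4018 → |·| = 4018, ∠ = 90.00°
pole (s+53): 53 + j4018 → |·| = √(53²+4018²) = √16147133 ≈ 4018.3, ∠ = arctan(4018/53) ≈ 89.24°
pole (s+500): 500 + j4018 → |·| = √(500²+4018²) = √16394324 ≈ 4049, ∠ = arctan(4018/500) ≈ 82.91°
pole (s+1000): 1000 + j4018 → |·| = √(1000²+4018²) = √17144324 ≈ 4140.6, ∠ = arctan(4018/1000) ≈ 76.02°
|T| = 10 · 1.6144e+07 / 6.7368e+10 ≈ 0.0023964
Gain = 20 log₁₀(0.0023964) ≈ -52.41 dB
∠T = 179.94° − 248.17° = -68.23°

ω = 1000: -44.0 dB, -15.6°; ω = 4018: -52.4 dB, -68.2°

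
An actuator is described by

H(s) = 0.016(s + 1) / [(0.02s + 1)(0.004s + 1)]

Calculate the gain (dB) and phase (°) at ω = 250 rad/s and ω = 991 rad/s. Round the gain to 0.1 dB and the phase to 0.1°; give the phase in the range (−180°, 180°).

ω = 250: -5.1 dB, -33.9°; ω = 991: -14.2 dB, -73.0°

At ω = 250 rad/s:
zero (1 + j250·1) = 1 + j250 → |·| ≈ 250, ∠ ≈ 89.77°
pole (1 + j250·0.02) = 1 + j5 → |·| ≈ 5.099, ∠ ≈ 78.69°
pole (1 + j250·0.004) = 1 + j1 → |·| ≈ 1.4142, ∠ ≈ 45.00°
|H| = 0.016 · 250 / (5.099 · 1.4142) ≈ 0.55471
Gain = 20 log₁₀(0.55471) ≈ -5.12 dB
∠H = (89.77°) − (78.69° + 45.00°) = -33.92°

At ω = 991 rad/s:
zero (1 + j991·1) = 1 + j991 → |·| ≈ 991, ∠ ≈ 89.94°
pole (1 + j991·0.02) = 1 + j19.82 → |·| ≈ 19.845, ∠ ≈ 87.11°
pole (1 + j991·0.004) = 1 + j3.964 → |·| ≈ 4.0882, ∠ ≈ 75.84°
|H| = 0.016 · 991 / (19.845 · 4.0882) ≈ 0.19544
Gain = 20 log₁₀(0.19544) ≈ -14.18 dB
∠H = (89.94°) − (87.11° + 75.84°) = -73.01°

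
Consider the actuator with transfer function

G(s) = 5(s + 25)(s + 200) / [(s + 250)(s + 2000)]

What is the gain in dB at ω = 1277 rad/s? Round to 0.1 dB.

8.5 dB

At s = jω = j1277:
zero (s+25): 25 + j1277 → |·| = √(25²+1277²) = √1631354 ≈ 1277.2, ∠ = arctan(1277/25) ≈ 88.88°
zero (s+200): 200 + j1277 → |·| = √(200²+1277²) = √1670729 ≈ 1292.6, ∠ = arctan(1277/200) ≈ 81.10°
pole (s+250): 250 + j1277 → |·| = √(250²+1277²) = √1693229 ≈ 1301.2, ∠ = arctan(1277/250) ≈ 78.92°
pole (s+2000): 2000 + j1277 → |·| = √(2000²+1277²) = √5630729 ≈ 2372.9, ∠ = arctan(1277/2000) ≈ 32.56°
|G| = 5 · 1.6509e+06 / 3.0876e+06 ≈ 2.6734
Gain = 20 log₁₀(2.6734) ≈ 8.54 dB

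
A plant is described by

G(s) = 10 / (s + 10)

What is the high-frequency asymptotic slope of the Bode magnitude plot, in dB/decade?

Each pole contributes −20 dB/decade at high frequency; each zero contributes +20 dB/decade.
Net: 0 zero(s) − 1 pole(s) → -20 dB/decade.

-20 dB/decade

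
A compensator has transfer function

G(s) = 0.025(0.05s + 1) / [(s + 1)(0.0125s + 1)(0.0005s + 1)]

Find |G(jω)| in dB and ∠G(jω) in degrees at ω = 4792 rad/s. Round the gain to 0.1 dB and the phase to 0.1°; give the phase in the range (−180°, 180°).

At ω = 4792 rad/s:
zero (1 + j4792·0.05) = 1 + j239.6 → |·| ≈ 239.6, ∠ ≈ 89.76°
pole (1 + j4792·1) = 1 + j4792 → |·| ≈ 4792, ∠ ≈ 89.99°
pole (1 + j4792·0.0125) = 1 + j59.9 → |·| ≈ 59.908, ∠ ≈ 89.04°
pole (1 + j4792·0.0005) = 1 + j2.396 → |·| ≈ 2.5963, ∠ ≈ 67.35°
|G| = 0.025 · 239.6 / (4792 · 59.908 · 2.5963) ≈ 8.0366e-06
Gain = 20 log₁₀(8.0366e-06) ≈ -101.90 dB
∠G = (89.76°) − (89.99° + 89.04° + 67.35°) = -156.62°

-101.9 dB, -156.6°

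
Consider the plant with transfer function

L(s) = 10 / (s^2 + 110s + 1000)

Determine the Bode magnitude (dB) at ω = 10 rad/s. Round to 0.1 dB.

-43.1 dB

Substitute s = j10:
Numerator: 10 = 10 + j0
Denominator: (j10)^2 + 110(j10) + 1000 = 900 + j1100
|N| = √(10² + 0²) ≈ 10, ∠N ≈ 0.00°
|D| = √(900² + 1100²) ≈ 1421.3, ∠D ≈ 50.71°
|L| = 10 / 1421.3 ≈ 0.0070358
Gain = 20 log₁₀(0.0070358) ≈ -43.05 dB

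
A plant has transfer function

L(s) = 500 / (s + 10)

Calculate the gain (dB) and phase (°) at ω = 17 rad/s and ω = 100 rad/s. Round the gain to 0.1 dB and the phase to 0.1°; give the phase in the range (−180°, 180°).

Substitute s = j17:
Numerator: 500 = 500 + j0
Denominator: (j17) + 10 = 10 + j17
|N| = √(500² + 0²) ≈ 500, ∠N ≈ 0.00°
|D| = √(10² + 17²) ≈ 19.723, ∠D ≈ 59.53°
|L| = 500 / 19.723 ≈ 25.351
Gain = 20 log₁₀(25.351) ≈ 28.08 dB
∠L = 0.00° − 59.53° = -59.53°

Substitute s = j100:
Numerator: 500 = 500 + j0
Denominator: (j100) + 10 = 10 + j100
|N| = √(500² + 0²) ≈ 500, ∠N ≈ 0.00°
|D| = √(10² + 100²) ≈ 100.5, ∠D ≈ 84.29°
|L| = 500 / 100.5 ≈ 4.9751
Gain = 20 log₁₀(4.9751) ≈ 13.94 dB
∠L = 0.00° − 84.29° = -84.29°

ω = 17: 28.1 dB, -59.5°; ω = 100: 13.9 dB, -84.3°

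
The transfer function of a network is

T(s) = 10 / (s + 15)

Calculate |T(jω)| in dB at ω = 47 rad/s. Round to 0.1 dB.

-13.9 dB

Substitute s = j47:
Numerator: 10 = 10 + j0
Denominator: (j47) + 15 = 15 + j47
|N| = √(10² + 0²) ≈ 10, ∠N ≈ 0.00°
|D| = √(15² + 47²) ≈ 49.336, ∠D ≈ 72.30°
|T| = 10 / 49.336 ≈ 0.20269
Gain = 20 log₁₀(0.20269) ≈ -13.86 dB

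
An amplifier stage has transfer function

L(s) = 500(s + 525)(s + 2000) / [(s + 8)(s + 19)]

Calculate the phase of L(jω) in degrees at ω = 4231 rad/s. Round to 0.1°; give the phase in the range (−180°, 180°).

At s = jω = j4231:
zero (s+525): 525 + j4231 → |·| = √(525²+4231²) = √18176986 ≈ 4263.4, ∠ = arctan(4231/525) ≈ 82.93°
zero (s+2000): 2000 + j4231 → |·| = √(2000²+4231²) = √21901361 ≈ 4679.9, ∠ = arctan(4231/2000) ≈ 64.70°
pole (s+8): 8 + j4231 → |·| = √(8²+4231²) = √17901425 ≈ 4231, ∠ = arctan(4231/8) ≈ 89.89°
pole (s+19): 19 + j4231 → |·| = √(19²+4231²) = √17901722 ≈ 4231, ∠ = arctan(4231/19) ≈ 89.74°
∠L = 147.63° − 179.63° = -32.00°

-32.0°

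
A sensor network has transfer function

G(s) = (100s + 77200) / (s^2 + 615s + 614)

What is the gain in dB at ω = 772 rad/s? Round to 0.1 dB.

-16.9 dB

Substitute s = j772:
Numerator: 100(j772) + 77200 = 77200 + j77200
Denominator: (j772)^2 + 615(j772) + 614 = -595370 + j474780
|N| = √(77200² + 77200²) ≈ 1.0918e+05, ∠N ≈ 45.00°
|D| = √(595370² + 474780²) ≈ 7.615e+05, ∠D ≈ 141.43°
|G| = 1.0918e+05 / 7.615e+05 ≈ 0.14337
Gain = 20 log₁₀(0.14337) ≈ -16.87 dB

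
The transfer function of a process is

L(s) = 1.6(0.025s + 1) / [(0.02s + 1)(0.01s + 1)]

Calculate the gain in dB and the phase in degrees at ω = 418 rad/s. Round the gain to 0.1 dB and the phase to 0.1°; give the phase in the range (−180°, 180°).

-6.7 dB, -75.2°

At ω = 418 rad/s:
zero (1 + j418·0.025) = 1 + j10.45 → |·| ≈ 10.498, ∠ ≈ 84.53°
pole (1 + j418·0.02) = 1 + j8.36 → |·| ≈ 8.4196, ∠ ≈ 83.18°
pole (1 + j418·0.01) = 1 + j4.18 → |·| ≈ 4.298, ∠ ≈ 76.55°
|L| = 1.6 · 10.498 / (8.4196 · 4.298) ≈ 0.46416
Gain = 20 log₁₀(0.46416) ≈ -6.67 dB
∠L = (84.53°) − (83.18° + 76.55°) = -75.20°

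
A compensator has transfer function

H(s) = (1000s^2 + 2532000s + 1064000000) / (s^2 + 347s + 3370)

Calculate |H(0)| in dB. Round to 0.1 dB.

110.0 dB

H(0) = 1064000000 / 3370 ≈ 3.1573e+05
20 log₁₀(3.1573e+05) ≈ 109.99 dB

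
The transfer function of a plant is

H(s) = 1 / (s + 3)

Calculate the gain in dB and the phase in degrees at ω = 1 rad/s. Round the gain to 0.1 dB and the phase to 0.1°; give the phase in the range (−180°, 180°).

-10.0 dB, -18.4°

At s = jω = j1:
pole (s+3): 3 + j1 → |·| = √(3²+1²) = √10 ≈ 3.1623, ∠ = arctan(1/3) ≈ 18.43°
|H| = 1 / 3.1623 ≈ 0.31623
Gain = 20 log₁₀(0.31623) ≈ -10.00 dB
∠H = 0.00° − 18.43° = -18.43°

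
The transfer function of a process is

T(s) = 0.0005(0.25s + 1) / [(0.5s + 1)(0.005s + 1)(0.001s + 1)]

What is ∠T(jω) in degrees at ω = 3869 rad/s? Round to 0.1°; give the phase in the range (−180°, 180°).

At ω = 3869 rad/s:
zero (1 + j3869·0.25) = 1 + j967.25 → |·| ≈ 967.25, ∠ ≈ 89.94°
pole (1 + j3869·0.5) = 1 + j1934.5 → |·| ≈ 1934.5, ∠ ≈ 89.97°
pole (1 + j3869·0.005) = 1 + j19.345 → |·| ≈ 19.371, ∠ ≈ 87.04°
pole (1 + j3869·0.001) = 1 + j3.869 → |·| ≈ 3.9961, ∠ ≈ 75.51°
∠T = (89.94°) − (89.97° + 87.04° + 75.51°) = -162.58°

-162.6°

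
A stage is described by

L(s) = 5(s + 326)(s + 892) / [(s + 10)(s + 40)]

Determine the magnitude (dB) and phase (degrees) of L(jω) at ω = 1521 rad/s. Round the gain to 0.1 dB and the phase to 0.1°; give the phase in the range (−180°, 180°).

At s = jω = j1521:
zero (s+326): 326 + j1521 → |·| = √(326²+1521²) = √2419717 ≈ 1555.5, ∠ = arctan(1521/326) ≈ 77.90°
zero (s+892): 892 + j1521 → |·| = √(892²+1521²) = √3109105 ≈ 1763.3, ∠ = arctan(1521/892) ≈ 59.61°
pole (s+10): 10 + j1521 → |·| = √(10²+1521²) = √2313541 ≈ 1521, ∠ = arctan(1521/10) ≈ 89.62°
pole (s+40): 40 + j1521 → |·| = √(40²+1521²) = √2315041 ≈ 1521.5, ∠ = arctan(1521/40) ≈ 88.49°
|L| = 5 · 2.7428e+06 / 2.3142e+06 ≈ 5.926
Gain = 20 log₁₀(5.926) ≈ 15.46 dB
∠L = 137.51° − 178.11° = -40.60°

15.5 dB, -40.6°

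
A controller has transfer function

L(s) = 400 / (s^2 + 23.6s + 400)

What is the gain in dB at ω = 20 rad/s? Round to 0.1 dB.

-1.4 dB

At s = jω = j20:
quadratic: (j20)² + 23.6·j20 + 400 = 0 + j472 → |·| ≈ 472, ∠ ≈ 90.00°
|L| = 400 / 472 ≈ 0.84746
Gain = 20 log₁₀(0.84746) ≈ -1.44 dB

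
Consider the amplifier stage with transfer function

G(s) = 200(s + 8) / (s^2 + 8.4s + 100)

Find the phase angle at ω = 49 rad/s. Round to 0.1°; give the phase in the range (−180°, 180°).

-89.1°

At s = jω = j49:
zero (s+8): 8 + j49 → |·| = √(8²+49²) = √2465 ≈ 49.649, ∠ = arctan(49/8) ≈ 80.73°
quadratic: (j49)² + 8.4·j49 + 100 = -2301 + j411.6 → |·| ≈ 2337.5, ∠ ≈ 169.86°
∠G = 80.73° − 169.86° = -89.13°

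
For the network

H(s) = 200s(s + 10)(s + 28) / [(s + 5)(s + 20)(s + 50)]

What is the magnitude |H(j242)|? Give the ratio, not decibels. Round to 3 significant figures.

At s = jω = j242:
zero (s+10): 10 + j242 → |·| = √(10²+242²) = √58664 ≈ 242.21, ∠ = arctan(242/10) ≈ 87.63°
zero (s+28): 28 + j242 → |·| = √(28²+242²) = √59348 ≈ 243.61, ∠ = arctan(242/28) ≈ 83.40°
zero at origin: s = j242 → |·| = 242, ∠ = 90.00°
pole (s+5): 5 + j242 → |·| = √(5²+242²) = √58589 ≈ 242.05, ∠ = arctan(242/5) ≈ 88.82°
pole (s+20): 20 + j242 → |·| = √(20²+242²) = √58964 ≈ 242.83, ∠ = arctan(242/20) ≈ 85.28°
pole (s+50): 50 + j242 → |·| = √(50²+242²) = √61064 ≈ 247.11, ∠ = arctan(242/50) ≈ 78.33°
|H| = 200 · 1.4279e+07 / 1.4524e+07 ≈ 196.63

197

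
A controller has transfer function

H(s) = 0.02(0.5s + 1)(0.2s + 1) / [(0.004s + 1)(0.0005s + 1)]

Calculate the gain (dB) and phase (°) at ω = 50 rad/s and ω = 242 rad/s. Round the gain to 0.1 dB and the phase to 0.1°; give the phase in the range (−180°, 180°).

At ω = 50 rad/s:
zero (1 + j50·0.5) = 1 + j25 → |·| ≈ 25.02, ∠ ≈ 87.71°
zero (1 + j50·0.2) = 1 + j10 → |·| ≈ 10.05, ∠ ≈ 84.29°
pole (1 + j50·0.004) = 1 + j0.2 → |·| ≈ 1.0198, ∠ ≈ 11.31°
pole (1 + j50·0.0005) = 1 + j0.025 → |·| ≈ 1.0003, ∠ ≈ 1.43°
|H| = 0.02 · 25.02 · 10.05 / (1.0198 · 1.0003) ≈ 4.9299
Gain = 20 log₁₀(4.9299) ≈ 13.86 dB
∠H = (87.71° + 84.29°) − (11.31° + 1.43°) = 159.26°

At ω = 242 rad/s:
zero (1 + j242·0.5) = 1 + j121 → |·| ≈ 121, ∠ ≈ 89.53°
zero (1 + j242·0.2) = 1 + j48.4 → |·| ≈ 48.41, ∠ ≈ 88.82°
pole (1 + j242·0.004) = 1 + j0.968 → |·| ≈ 1.3918, ∠ ≈ 44.07°
pole (1 + j242·0.0005) = 1 + j0.121 → |·| ≈ 1.0073, ∠ ≈ 6.90°
|H| = 0.02 · 121 · 48.41 / (1.3918 · 1.0073) ≈ 83.563
Gain = 20 log₁₀(83.563) ≈ 38.44 dB
∠H = (89.53° + 88.82°) − (44.07° + 6.90°) = 127.38°

ω = 50: 13.9 dB, 159.3°; ω = 242: 38.4 dB, 127.4°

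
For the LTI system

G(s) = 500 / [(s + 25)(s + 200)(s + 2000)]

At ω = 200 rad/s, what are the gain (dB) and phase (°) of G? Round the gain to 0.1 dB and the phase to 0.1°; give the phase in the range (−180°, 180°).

-107.2 dB, -133.6°

At s = jω = j200:
pole (s+25): 25 + j200 → |·| = √(25²+200²) = √40625 ≈ 201.56, ∠ = arctan(200/25) ≈ 82.87°
pole (s+200): 200 + j200 → |·| = √(200²+200²) = √80000 ≈ 282.84, ∠ = arctan(200/200) ≈ 45.00°
pole (s+2000): 2000 + j200 → |·| = √(2000²+200²) = √4040000 ≈ 2010, ∠ = arctan(200/2000) ≈ 5.71°
|G| = 500 / 1.1459e+08 ≈ 4.3634e-06
Gain = 20 log₁₀(4.3634e-06) ≈ -107.20 dB
∠G = 0.00° − 133.58° = -133.58°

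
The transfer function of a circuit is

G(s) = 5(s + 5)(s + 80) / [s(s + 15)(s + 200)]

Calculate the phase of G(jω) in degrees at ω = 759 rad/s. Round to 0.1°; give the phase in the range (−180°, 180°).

-80.5°

At s = jω = j759:
zero (s+5): 5 + j759 → |·| = √(5²+759²) = √576106 ≈ 759.02, ∠ = arctan(759/5) ≈ 89.62°
zero (s+80): 80 + j759 → |·| = √(80²+759²) = √582481 ≈ 763.2, ∠ = arctan(759/80) ≈ 83.98°
pole (s+15): 15 + j759 → |·| = √(15²+759²) = √576306 ≈ 759.15, ∠ = arctan(759/15) ≈ 88.87°
pole (s+200): 200 + j759 → |·| = √(200²+759²) = √616081 ≈ 784.91, ∠ = arctan(759/200) ≈ 75.24°
pole at origin: |s| = 759, ∠ = 90.00° (in denominator)
∠G = 173.60° − 254.11° = -80.51°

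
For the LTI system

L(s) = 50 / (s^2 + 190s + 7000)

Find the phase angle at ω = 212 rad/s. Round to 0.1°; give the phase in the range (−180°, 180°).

-133.3°

Substitute s = j212:
Numerator: 50 = 50 + j0
Denominator: (j212)^2 + 190(j212) + 7000 = -37944 + j40280
|N| = √(50² + 0²) ≈ 50, ∠N ≈ 0.00°
|D| = √(37944² + 40280²) ≈ 55337, ∠D ≈ 133.29°
∠L = 0.00° − 133.29° = -133.29°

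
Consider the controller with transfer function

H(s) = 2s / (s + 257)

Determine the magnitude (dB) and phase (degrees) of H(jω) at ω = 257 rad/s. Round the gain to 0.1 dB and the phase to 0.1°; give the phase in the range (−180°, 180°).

3.0 dB, 45.0°

At s = jω = j257:
zero at origin: s = j257 → |·| = 257, ∠ = 90.00°
pole (s+257): 257 + j257 → |·| = √(257²+257²) = √132098 ≈ 363.45, ∠ = arctan(257/257) ≈ 45.00°
|H| = 2 · 257 / 363.45 ≈ 1.4142
Gain = 20 log₁₀(1.4142) ≈ 3.01 dB
∠H = 90.00° − 45.00° = 45.00°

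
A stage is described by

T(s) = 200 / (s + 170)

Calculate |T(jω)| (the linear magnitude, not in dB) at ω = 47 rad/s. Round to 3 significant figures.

Substitute s = j47:
Numerator: 200 = 200 + j0
Denominator: (j47) + 170 = 170 + j47
|N| = √(200² + 0²) ≈ 200, ∠N ≈ 0.00°
|D| = √(170² + 47²) ≈ 176.38, ∠D ≈ 15.45°
|T| = 200 / 176.38 ≈ 1.1339

1.13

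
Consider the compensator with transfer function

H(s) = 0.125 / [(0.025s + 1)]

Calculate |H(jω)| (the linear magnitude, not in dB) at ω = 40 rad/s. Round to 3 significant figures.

At ω = 40 rad/s:
pole (1 + j40·0.025) = 1 + j1 → |·| ≈ 1.4142, ∠ ≈ 45.00°
|H| = 0.125 · 1 / (1.4142) ≈ 0.088389

0.0884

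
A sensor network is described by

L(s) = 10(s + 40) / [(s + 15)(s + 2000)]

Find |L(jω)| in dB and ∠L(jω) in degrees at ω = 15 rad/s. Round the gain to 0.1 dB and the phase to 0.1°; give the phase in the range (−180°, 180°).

At s = jω = j15:
zero (s+40): 40 + j15 → |·| = √(40²+15²) = √1825 ≈ 42.72, ∠ = arctan(15/40) ≈ 20.56°
pole (s+15): 15 + j15 → |·| = √(15²+15²) = √450 ≈ 21.213, ∠ = arctan(15/15) ≈ 45.00°
pole (s+2000): 2000 + j15 → |·| = √(2000²+15²) = √4000225 ≈ 2000.1, ∠ = arctan(15/2000) ≈ 0.43°
|L| = 10 · 42.72 / 42428 ≈ 0.010069
Gain = 20 log₁₀(0.010069) ≈ -39.94 dB
∠L = 20.56° − 45.43° = -24.87°

-39.9 dB, -24.9°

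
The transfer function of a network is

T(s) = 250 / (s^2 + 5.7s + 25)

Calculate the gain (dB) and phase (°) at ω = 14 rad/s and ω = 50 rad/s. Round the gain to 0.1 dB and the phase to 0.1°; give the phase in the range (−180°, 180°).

ω = 14: 2.4 dB, -155.0°; ω = 50: -20.0 dB, -173.4°

At s = jω = j14:
quadratic: (j14)² + 5.7·j14 + 25 = -171 + j79.8 → |·| ≈ 188.7, ∠ ≈ 154.98°
|T| = 250 / 188.7 ≈ 1.3249
Gain = 20 log₁₀(1.3249) ≈ 2.44 dB
∠T = 0.00° − 154.98° = -154.98°

At s = jω = j50:
quadratic: (j50)² + 5.7·j50 + 25 = -2475 + j285 → |·| ≈ 2491.4, ∠ ≈ 173.43°
|T| = 250 / 2491.4 ≈ 0.10035
Gain = 20 log₁₀(0.10035) ≈ -19.97 dB
∠T = 0.00° − 173.43° = -173.43°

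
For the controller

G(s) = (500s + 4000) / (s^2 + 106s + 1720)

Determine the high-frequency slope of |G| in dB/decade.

Each pole contributes −20 dB/decade at high frequency; each zero contributes +20 dB/decade.
Net: 1 zero(s) − 2 pole(s) → -20 dB/decade.

-20 dB/decade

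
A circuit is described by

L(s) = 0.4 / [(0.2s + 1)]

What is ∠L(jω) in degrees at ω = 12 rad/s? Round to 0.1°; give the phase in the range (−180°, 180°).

-67.4°

At ω = 12 rad/s:
pole (1 + j12·0.2) = 1 + j2.4 → |·| ≈ 2.6, ∠ ≈ 67.38°
∠L = (0°) − (67.38°) = -67.38°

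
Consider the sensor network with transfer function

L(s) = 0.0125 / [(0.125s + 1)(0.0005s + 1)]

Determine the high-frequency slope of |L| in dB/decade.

Each pole contributes −20 dB/decade at high frequency; each zero contributes +20 dB/decade.
Net: 0 zero(s) − 2 pole(s) → -40 dB/decade.

-40 dB/decade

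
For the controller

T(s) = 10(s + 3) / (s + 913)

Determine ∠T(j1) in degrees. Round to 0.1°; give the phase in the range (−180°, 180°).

18.4°

At s = jω = j1:
zero (s+3): 3 + j1 → |·| = √(3²+1²) = √10 ≈ 3.1623, ∠ = arctan(1/3) ≈ 18.43°
pole (s+913): 913 + j1 → |·| = √(913²+1²) = √833570 ≈ 913, ∠ = arctan(1/913) ≈ 0.06°
∠T = 18.43° − 0.06° = 18.37°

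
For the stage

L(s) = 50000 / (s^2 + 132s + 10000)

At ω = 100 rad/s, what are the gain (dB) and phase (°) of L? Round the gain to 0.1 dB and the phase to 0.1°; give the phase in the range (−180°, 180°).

At s = jω = j100:
quadratic: (j100)² + 132·j100 + 10000 = 0 + j13200 → |·| ≈ 13200, ∠ ≈ 90.00°
|L| = 50000 / 13200 ≈ 3.7879
Gain = 20 log₁₀(3.7879) ≈ 11.57 dB
∠L = 0.00° − 90.00° = -90.00°

11.6 dB, -90.0°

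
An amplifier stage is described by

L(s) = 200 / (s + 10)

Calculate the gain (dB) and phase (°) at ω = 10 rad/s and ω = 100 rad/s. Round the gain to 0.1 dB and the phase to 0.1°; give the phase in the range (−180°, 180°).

At s = jω = j10:
pole (s+10): 10 + j10 → |·| = √(10²+10²) = √200 ≈ 14.142, ∠ = arctan(10/10) ≈ 45.00°
|L| = 200 / 14.142 ≈ 14.142
Gain = 20 log₁₀(14.142) ≈ 23.01 dB
∠L = 0.00° − 45.00° = -45.00°

At s = jω = j100:
pole (s+10): 10 + j100 → |·| = √(10²+100²) = √10100 ≈ 100.5, ∠ = arctan(100/10) ≈ 84.29°
|L| = 200 / 100.5 ≈ 1.99
Gain = 20 log₁₀(1.99) ≈ 5.98 dB
∠L = 0.00° − 84.29° = -84.29°

ω = 10: 23.0 dB, -45.0°; ω = 100: 6.0 dB, -84.3°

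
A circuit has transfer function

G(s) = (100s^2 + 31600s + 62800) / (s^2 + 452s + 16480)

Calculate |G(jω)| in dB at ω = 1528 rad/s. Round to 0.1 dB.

Substitute s = j1528:
Numerator: 100(j1528)^2 + 31600(j1528) + 62800 = -233415600 + j48284800
Denominator: (j1528)^2 + 452(j1528) + 16480 = -2318304 + j690656
|N| = √(233415600² + 48284800²) ≈ 2.3836e+08, ∠N ≈ 168.31°
|D| = √(2318304² + 690656²) ≈ 2.419e+06, ∠D ≈ 163.41°
|G| = 2.3836e+08 / 2.419e+06 ≈ 98.537
Gain = 20 log₁₀(98.537) ≈ 39.87 dB

39.9 dB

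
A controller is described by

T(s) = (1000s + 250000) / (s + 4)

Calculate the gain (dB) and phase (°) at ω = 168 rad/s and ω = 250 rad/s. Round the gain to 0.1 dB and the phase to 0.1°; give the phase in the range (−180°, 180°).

ω = 168: 65.1 dB, -54.7°; ω = 250: 63.0 dB, -44.1°

Substitute s = j168:
Numerator: 1000(j168) + 250000 = 250000 + j168000
Denominator: (j168) + 4 = 4 + j168
|N| = √(250000² + 168000²) ≈ 3.012e+05, ∠N ≈ 33.90°
|D| = √(4² + 168²) ≈ 168.05, ∠D ≈ 88.64°
|T| = 3.012e+05 / 168.05 ≈ 1792.3
Gain = 20 log₁₀(1792.3) ≈ 65.07 dB
∠T = 33.90° − 88.64° = -54.74°

Substitute s = j250:
Numerator: 1000(j250) + 250000 = 250000 + j250000
Denominator: (j250) + 4 = 4 + j250
|N| = √(250000² + 250000²) ≈ 3.5355e+05, ∠N ≈ 45.00°
|D| = √(4² + 250²) ≈ 250.03, ∠D ≈ 89.08°
|T| = 3.5355e+05 / 250.03 ≈ 1414
Gain = 20 log₁₀(1414) ≈ 63.01 dB
∠T = 45.00° − 89.08° = -44.08°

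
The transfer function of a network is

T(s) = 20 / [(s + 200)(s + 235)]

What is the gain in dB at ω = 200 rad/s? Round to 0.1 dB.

At s = jω = j200:
pole (s+200): 200 + j200 → |·| = √(200²+200²) = √80000 ≈ 282.84, ∠ = arctan(200/200) ≈ 45.00°
pole (s+235): 235 + j200 → |·| = √(235²+200²) = √95225 ≈ 308.59, ∠ = arctan(200/235) ≈ 40.40°
|T| = 20 / 87282 ≈ 0.00022914
Gain = 20 log₁₀(0.00022914) ≈ -72.80 dB

-72.8 dB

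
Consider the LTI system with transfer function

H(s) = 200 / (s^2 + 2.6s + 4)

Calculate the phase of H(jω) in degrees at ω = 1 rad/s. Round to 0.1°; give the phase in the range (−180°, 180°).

At s = jω = j1:
quadratic: (j1)² + 2.6·j1 + 4 = 3 + j2.6 → |·| ≈ 3.9699, ∠ ≈ 40.91°
∠H = 0.00° − 40.91° = -40.91°

-40.9°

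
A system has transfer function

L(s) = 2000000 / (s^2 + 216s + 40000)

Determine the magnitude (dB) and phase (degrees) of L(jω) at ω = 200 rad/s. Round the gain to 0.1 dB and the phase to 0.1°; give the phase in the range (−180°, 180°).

At s = jω = j200:
quadratic: (j200)² + 216·j200 + 40000 = 0 + j43200 → |·| ≈ 43200, ∠ ≈ 90.00°
|L| = 2000000 / 43200 ≈ 46.296
Gain = 20 log₁₀(46.296) ≈ 33.31 dB
∠L = 0.00° − 90.00° = -90.00°

33.3 dB, -90.0°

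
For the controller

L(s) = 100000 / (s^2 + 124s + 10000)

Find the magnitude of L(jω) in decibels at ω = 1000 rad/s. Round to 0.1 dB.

At s = jω = j1000:
quadratic: (j1000)² + 124·j1000 + 10000 = -990000 + j124000 → |·| ≈ 9.9774e+05, ∠ ≈ 172.86°
|L| = 100000 / 9.9774e+05 ≈ 0.10023
Gain = 20 log₁₀(0.10023) ≈ -19.98 dB

-20.0 dB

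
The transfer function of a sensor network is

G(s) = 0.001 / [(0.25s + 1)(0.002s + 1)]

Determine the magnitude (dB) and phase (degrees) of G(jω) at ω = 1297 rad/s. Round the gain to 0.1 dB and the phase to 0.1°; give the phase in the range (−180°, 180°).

At ω = 1297 rad/s:
pole (1 + j1297·0.25) = 1 + j324.25 → |·| ≈ 324.25, ∠ ≈ 89.82°
pole (1 + j1297·0.002) = 1 + j2.594 → |·| ≈ 2.7801, ∠ ≈ 68.92°
|G| = 0.001 · 1 / (324.25 · 2.7801) ≈ 1.1093e-06
Gain = 20 log₁₀(1.1093e-06) ≈ -119.10 dB
∠G = (0°) − (89.82° + 68.92°) = -158.74°

-119.1 dB, -158.7°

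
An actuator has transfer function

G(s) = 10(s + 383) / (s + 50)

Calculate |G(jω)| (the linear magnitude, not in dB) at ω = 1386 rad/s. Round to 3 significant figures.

10.4

At s = jω = j1386:
zero (s+383): 383 + j1386 → |·| = √(383²+1386²) = √2067685 ≈ 1437.9, ∠ = arctan(1386/383) ≈ 74.55°
pole (s+50): 50 + j1386 → |·| = √(50²+1386²) = √1923496 ≈ 1386.9, ∠ = arctan(1386/50) ≈ 87.93°
|G| = 10 · 1437.9 / 1386.9 ≈ 10.368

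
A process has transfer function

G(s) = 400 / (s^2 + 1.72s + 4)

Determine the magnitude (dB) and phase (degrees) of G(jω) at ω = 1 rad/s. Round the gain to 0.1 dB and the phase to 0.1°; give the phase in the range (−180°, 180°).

41.3 dB, -29.8°

At s = jω = j1:
quadratic: (j1)² + 1.72·j1 + 4 = 3 + j1.72 → |·| ≈ 3.4581, ∠ ≈ 29.83°
|G| = 400 / 3.4581 ≈ 115.67
Gain = 20 log₁₀(115.67) ≈ 41.26 dB
∠G = 0.00° − 29.83° = -29.83°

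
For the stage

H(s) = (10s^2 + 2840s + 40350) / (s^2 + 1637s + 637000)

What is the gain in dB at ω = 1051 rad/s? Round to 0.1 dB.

16.1 dB

Substitute s = j1051:
Numerator: 10(j1051)^2 + 2840(j1051) + 40350 = -11005660 + j2984840
Denominator: (j1051)^2 + 1637(j1051) + 637000 = -467601 + j1720487
|N| = √(11005660² + 2984840²) ≈ 1.1403e+07, ∠N ≈ 164.83°
|D| = √(467601² + 1720487²) ≈ 1.7829e+06, ∠D ≈ 105.20°
|H| = 1.1403e+07 / 1.7829e+06 ≈ 6.3958
Gain = 20 log₁₀(6.3958) ≈ 16.12 dB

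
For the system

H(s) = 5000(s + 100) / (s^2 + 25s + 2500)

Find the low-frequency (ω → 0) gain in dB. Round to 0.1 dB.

H(0) = 5000·100 / 2500 = 200
20 log₁₀(200) ≈ 46.02 dB

46.0 dB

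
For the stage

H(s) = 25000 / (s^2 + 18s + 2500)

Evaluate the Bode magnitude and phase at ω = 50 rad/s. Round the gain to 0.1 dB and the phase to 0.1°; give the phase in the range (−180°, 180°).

At s = jω = j50:
quadratic: (j50)² + 18·j50 + 2500 = 0 + j900 → |·| ≈ 900, ∠ ≈ 90.00°
|H| = 25000 / 900 ≈ 27.778
Gain = 20 log₁₀(27.778) ≈ 28.87 dB
∠H = 0.00° − 90.00° = -90.00°

28.9 dB, -90.0°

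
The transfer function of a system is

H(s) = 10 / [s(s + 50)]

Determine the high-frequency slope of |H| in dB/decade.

-40 dB/decade

Each pole contributes −20 dB/decade at high frequency; each zero contributes +20 dB/decade.
Net: 0 zero(s) − 2 pole(s) → -40 dB/decade.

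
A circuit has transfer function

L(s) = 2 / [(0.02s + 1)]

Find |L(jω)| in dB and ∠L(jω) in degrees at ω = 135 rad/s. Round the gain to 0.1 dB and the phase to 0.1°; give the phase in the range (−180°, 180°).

-3.2 dB, -69.7°

At ω = 135 rad/s:
pole (1 + j135·0.02) = 1 + j2.7 → |·| ≈ 2.8792, ∠ ≈ 69.68°
|L| = 2 · 1 / (2.8792) ≈ 0.69464
Gain = 20 log₁₀(0.69464) ≈ -3.16 dB
∠L = (0°) − (69.68°) = -69.68°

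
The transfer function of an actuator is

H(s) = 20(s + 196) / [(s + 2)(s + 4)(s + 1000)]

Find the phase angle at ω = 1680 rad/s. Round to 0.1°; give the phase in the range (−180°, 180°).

At s = jω = j1680:
zero (s+196): 196 + j1680 → |·| = √(196²+1680²) = √2860816 ≈ 1691.4, ∠ = arctan(1680/196) ≈ 83.35°
pole (s+2): 2 + j1680 → |·| = √(2²+1680²) = √2822404 ≈ 1680, ∠ = arctan(1680/2) ≈ 89.93°
pole (s+4): 4 + j1680 → |·| = √(4²+1680²) = √2822416 ≈ 1680, ∠ = arctan(1680/4) ≈ 89.86°
pole (s+1000): 1000 + j1680 → |·| = √(1000²+1680²) = √3822400 ≈ 1955.1, ∠ = arctan(1680/1000) ≈ 59.24°
∠H = 83.35° − 239.03° = -155.68°

-155.7°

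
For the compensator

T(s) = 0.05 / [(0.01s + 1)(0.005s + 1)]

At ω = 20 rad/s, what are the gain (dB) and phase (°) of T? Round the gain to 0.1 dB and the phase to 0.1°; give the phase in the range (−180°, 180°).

-26.2 dB, -17.0°

At ω = 20 rad/s:
pole (1 + j20·0.01) = 1 + j0.2 → |·| ≈ 1.0198, ∠ ≈ 11.31°
pole (1 + j20·0.005) = 1 + j0.1 → |·| ≈ 1.005, ∠ ≈ 5.71°
|T| = 0.05 · 1 / (1.0198 · 1.005) ≈ 0.048785
Gain = 20 log₁₀(0.048785) ≈ -26.23 dB
∠T = (0°) − (11.31° + 5.71°) = -17.02°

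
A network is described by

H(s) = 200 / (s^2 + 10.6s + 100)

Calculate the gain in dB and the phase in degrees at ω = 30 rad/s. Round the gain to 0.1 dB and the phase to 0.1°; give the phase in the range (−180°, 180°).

-12.7 dB, -158.3°

At s = jω = j30:
quadratic: (j30)² + 10.6·j30 + 100 = -800 + j318 → |·| ≈ 860.89, ∠ ≈ 158.32°
|H| = 200 / 860.89 ≈ 0.23232
Gain = 20 log₁₀(0.23232) ≈ -12.68 dB
∠H = 0.00° − 158.32° = -158.32°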